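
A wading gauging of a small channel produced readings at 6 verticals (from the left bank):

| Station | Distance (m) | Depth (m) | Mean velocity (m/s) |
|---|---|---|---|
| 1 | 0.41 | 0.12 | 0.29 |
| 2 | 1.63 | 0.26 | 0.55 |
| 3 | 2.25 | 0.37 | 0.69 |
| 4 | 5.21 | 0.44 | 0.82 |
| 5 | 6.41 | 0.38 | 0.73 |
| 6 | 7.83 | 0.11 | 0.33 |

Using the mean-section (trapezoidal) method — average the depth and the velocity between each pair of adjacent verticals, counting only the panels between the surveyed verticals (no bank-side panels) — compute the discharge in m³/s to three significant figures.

1.69 m³/s

Panel 1-2: Δb = 1.22 m, d̄ = (0.12+0.26)/2 = 0.19, v̄ = (0.29+0.55)/2 = 0.42 → q = 1.22×0.19×0.42 = 0.09736 m³/s
Panel 2-3: Δb = 0.62 m, d̄ = (0.26+0.37)/2 = 0.315, v̄ = (0.55+0.69)/2 = 0.62 → q = 0.62×0.315×0.62 = 0.1211 m³/s
Panel 3-4: Δb = 2.96 m, d̄ = (0.37+0.44)/2 = 0.405, v̄ = (0.69+0.82)/2 = 0.755 → q = 2.96×0.405×0.755 = 0.9051 m³/s
Panel 4-5: Δb = 1.2 m, d̄ = (0.44+0.38)/2 = 0.41, v̄ = (0.82+0.73)/2 = 0.775 → q = 1.2×0.41×0.775 = 0.3813 m³/s
Panel 5-6: Δb = 1.42 m, d̄ = (0.38+0.11)/2 = 0.245, v̄ = (0.73+0.33)/2 = 0.53 → q = 1.42×0.245×0.53 = 0.1844 m³/s
Q = Σ q = 1.689 m³/s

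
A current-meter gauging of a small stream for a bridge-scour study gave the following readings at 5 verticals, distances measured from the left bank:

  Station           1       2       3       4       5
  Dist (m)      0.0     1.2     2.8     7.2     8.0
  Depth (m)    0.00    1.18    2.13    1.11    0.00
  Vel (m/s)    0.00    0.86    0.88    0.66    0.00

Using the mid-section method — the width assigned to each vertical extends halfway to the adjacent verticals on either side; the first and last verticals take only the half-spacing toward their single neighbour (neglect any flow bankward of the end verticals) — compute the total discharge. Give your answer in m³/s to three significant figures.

w_2 = (2.8 − 0.0)/2 = 1.4 m; q_2 = 0.86 × 1.18 × 1.4 = 1.421 m³/s
w_3 = (7.2 − 1.2)/2 = 3 m; q_3 = 0.88 × 2.13 × 3 = 5.623 m³/s
w_4 = (8.0 − 2.8)/2 = 2.6 m; q_4 = 0.66 × 1.11 × 2.6 = 1.905 m³/s
Stations 1, 5 contribute zero (depth or velocity is 0).
Q = Σ qᵢ = 8.949 m³/s

8.95 m³/s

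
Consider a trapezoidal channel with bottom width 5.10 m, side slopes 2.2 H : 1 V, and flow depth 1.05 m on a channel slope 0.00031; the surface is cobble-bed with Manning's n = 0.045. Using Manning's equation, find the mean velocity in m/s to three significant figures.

0.327 m/s

A = (b + z·y)·y = (5.10 + 2.2×1.05)×1.05 = 7.781 m²
P = b + 2y√(1+z²) = 5.10 + 2×1.05×√(1+2.2²) = 10.17 m
R = A/P = 7.781/10.17 = 0.7647 m
Q = (1/n)·A·R^(2/3)·S^(1/2) = (1/0.045) × 7.781 × 0.7647^(2/3) × 0.00031^(1/2) = 2.546 m³/s
V = Q/A = 2.546/7.781 = 0.3272 m/s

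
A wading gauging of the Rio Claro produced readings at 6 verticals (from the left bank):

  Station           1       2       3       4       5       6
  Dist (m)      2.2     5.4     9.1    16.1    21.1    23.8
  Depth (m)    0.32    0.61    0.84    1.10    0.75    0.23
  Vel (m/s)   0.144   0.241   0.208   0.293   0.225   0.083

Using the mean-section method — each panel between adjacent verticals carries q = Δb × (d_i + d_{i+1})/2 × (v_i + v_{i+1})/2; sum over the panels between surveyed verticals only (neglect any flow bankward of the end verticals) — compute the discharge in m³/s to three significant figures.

Panel 1-2: Δb = 3.2 m, d̄ = (0.32+0.61)/2 = 0.465, v̄ = (0.144+0.241)/2 = 0.1925 → q = 3.2×0.465×0.1925 = 0.2864 m³/s
Panel 2-3: Δb = 3.7 m, d̄ = (0.61+0.84)/2 = 0.725, v̄ = (0.241+0.208)/2 = 0.2245 → q = 3.7×0.725×0.2245 = 0.6022 m³/s
Panel 3-4: Δb = 7 m, d̄ = (0.84+1.10)/2 = 0.97, v̄ = (0.208+0.293)/2 = 0.2505 → q = 7×0.97×0.2505 = 1.701 m³/s
Panel 4-5: Δb = 5 m, d̄ = (1.10+0.75)/2 = 0.925, v̄ = (0.293+0.225)/2 = 0.259 → q = 5×0.925×0.259 = 1.198 m³/s
Panel 5-6: Δb = 2.7 m, d̄ = (0.75+0.23)/2 = 0.49, v̄ = (0.225+0.083)/2 = 0.154 → q = 2.7×0.49×0.154 = 0.2037 m³/s
Q = Σ q = 3.991 m³/s

3.99 m³/s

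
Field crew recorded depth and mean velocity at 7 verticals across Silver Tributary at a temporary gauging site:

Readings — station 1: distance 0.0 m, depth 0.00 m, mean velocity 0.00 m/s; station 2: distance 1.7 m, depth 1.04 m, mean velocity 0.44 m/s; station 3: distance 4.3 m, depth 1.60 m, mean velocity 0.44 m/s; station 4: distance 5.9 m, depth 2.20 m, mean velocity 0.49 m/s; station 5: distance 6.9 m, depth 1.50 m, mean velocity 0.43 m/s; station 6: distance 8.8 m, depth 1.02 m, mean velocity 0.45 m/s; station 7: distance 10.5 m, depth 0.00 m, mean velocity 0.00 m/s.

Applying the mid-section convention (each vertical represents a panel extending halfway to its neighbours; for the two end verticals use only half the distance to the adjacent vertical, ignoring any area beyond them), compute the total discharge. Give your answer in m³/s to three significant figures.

5.63 m³/s

w_2 = (4.3 − 0.0)/2 = 2.15 m; q_2 = 0.44 × 1.04 × 2.15 = 0.9838 m³/s
w_3 = (5.9 − 1.7)/2 = 2.1 m; q_3 = 0.44 × 1.60 × 2.1 = 1.478 m³/s
w_4 = (6.9 − 4.3)/2 = 1.3 m; q_4 = 0.49 × 2.20 × 1.3 = 1.401 m³/s
w_5 = (8.8 − 5.9)/2 = 1.45 m; q_5 = 0.43 × 1.50 × 1.45 = 0.9353 m³/s
w_6 = (10.5 − 6.9)/2 = 1.8 m; q_6 = 0.45 × 1.02 × 1.8 = 0.8262 m³/s
Stations 1, 7 contribute zero (depth or velocity is 0).
Q = Σ qᵢ = 5.625 m³/s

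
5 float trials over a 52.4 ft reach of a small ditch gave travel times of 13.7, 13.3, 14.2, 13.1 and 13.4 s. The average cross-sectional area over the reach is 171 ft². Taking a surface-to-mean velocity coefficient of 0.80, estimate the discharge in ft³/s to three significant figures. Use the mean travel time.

t̄ = (13.7 + 13.3 + 14.2 + 13.1 + 13.4) / 5 = 13.54 s
v_surface = L / t̄ = 52.4 / 13.54 = 3.870 ft/s
v_mean = 0.80 × 3.870 = 3.096 ft/s
Q = A × v_mean = 171 × 3.096 = 529.4 ft³/s

529 ft³/s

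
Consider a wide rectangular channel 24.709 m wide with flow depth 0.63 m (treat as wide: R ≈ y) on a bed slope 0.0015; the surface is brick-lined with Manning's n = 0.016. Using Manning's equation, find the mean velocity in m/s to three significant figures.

A = b·y = 24.709 × 0.63 = 15.57 m²
Wide channel: R ≈ y = 0.63 m
Q = (1/n)·A·R^(2/3)·S^(1/2) = (1/0.016) × 15.57 × 0.6300^(2/3) × 0.0015^(1/2) = 27.69 m³/s
V = Q/A = 27.69/15.57 = 1.779 m/s

1.78 m/s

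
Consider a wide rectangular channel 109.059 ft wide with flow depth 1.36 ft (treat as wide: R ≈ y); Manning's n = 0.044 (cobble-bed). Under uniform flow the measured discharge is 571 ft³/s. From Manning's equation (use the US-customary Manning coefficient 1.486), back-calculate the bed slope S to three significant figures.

0.00862

A = b·y = 109.059 × 1.36 = 148.3 ft²
Wide channel: R ≈ y = 1.36 ft
S = (Q·n / (1.486·A·R^(2/3)))² = (571×0.044 / (1.486×148.3×1.228))² = 0.008624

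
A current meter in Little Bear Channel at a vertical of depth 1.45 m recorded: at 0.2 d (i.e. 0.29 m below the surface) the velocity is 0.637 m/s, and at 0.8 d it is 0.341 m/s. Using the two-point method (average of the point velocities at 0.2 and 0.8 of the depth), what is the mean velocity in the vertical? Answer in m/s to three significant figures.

0.489 m/s

v̄ = (0.637 + 0.341) / 2 = 0.4890 m/s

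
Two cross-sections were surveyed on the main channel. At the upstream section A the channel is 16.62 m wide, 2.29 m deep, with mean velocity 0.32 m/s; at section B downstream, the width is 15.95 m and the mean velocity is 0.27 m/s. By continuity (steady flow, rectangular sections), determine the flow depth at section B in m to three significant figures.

Q = A₁V₁ = (16.62×2.29) × 0.32 = 12.18 m³/s
d₂ = Q/(b₂ V₂) = 12.18/(15.95×0.27) = 2.828 m

2.83 m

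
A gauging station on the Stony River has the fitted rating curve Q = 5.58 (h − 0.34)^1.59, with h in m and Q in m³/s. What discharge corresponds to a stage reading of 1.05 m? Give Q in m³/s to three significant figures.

Q = 5.58 × (1.05 − 0.34)^1.59 = 5.58 × 0.71^1.59 = 3.237 m³/s

3.24 m³/s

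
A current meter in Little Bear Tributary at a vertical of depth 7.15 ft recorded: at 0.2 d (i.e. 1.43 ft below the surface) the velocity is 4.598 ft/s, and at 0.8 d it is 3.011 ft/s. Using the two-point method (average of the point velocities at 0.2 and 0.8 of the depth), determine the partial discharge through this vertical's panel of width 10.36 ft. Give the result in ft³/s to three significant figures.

282 ft³/s

v̄ = (4.598 + 3.011) / 2 = 3.805 ft/s
q = v̄ × d × w = 3.805 × 7.15 × 10.36 = 281.8 ft³/s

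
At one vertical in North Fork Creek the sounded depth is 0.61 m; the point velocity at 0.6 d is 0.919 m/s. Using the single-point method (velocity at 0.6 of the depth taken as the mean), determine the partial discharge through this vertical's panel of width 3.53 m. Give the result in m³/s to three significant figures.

1.98 m³/s

v̄ = v₀.₆ = 0.919 m/s
q = v̄ × d × w = 0.9190 × 0.61 × 3.53 = 1.979 m³/s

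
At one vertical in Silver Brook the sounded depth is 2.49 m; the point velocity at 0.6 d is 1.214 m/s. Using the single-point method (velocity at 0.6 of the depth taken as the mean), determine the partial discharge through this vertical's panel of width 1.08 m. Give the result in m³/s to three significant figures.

v̄ = v₀.₆ = 1.214 m/s
q = v̄ × d × w = 1.214 × 2.49 × 1.08 = 3.265 m³/s

3.26 m³/s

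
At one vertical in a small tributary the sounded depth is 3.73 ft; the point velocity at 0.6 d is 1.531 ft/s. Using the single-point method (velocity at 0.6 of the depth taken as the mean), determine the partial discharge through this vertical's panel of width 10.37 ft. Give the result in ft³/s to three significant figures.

59.2 ft³/s

v̄ = v₀.₆ = 1.531 ft/s
q = v̄ × d × w = 1.531 × 3.73 × 10.37 = 59.22 ft³/s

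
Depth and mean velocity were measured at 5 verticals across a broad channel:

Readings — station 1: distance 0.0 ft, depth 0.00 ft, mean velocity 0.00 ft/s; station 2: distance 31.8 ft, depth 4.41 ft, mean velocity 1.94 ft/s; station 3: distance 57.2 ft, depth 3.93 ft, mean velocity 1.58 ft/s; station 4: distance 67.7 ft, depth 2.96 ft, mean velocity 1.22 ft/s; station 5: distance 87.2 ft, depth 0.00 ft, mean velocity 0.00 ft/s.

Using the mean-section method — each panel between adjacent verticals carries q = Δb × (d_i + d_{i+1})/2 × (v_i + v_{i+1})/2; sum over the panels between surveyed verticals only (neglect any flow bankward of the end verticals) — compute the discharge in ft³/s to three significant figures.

Panel 1-2: Δb = 31.8 ft, d̄ = (0.00+4.41)/2 = 2.205, v̄ = (0.00+1.94)/2 = 0.97 → q = 31.8×2.205×0.97 = 68.02 ft³/s
Panel 2-3: Δb = 25.4 ft, d̄ = (4.41+3.93)/2 = 4.17, v̄ = (1.94+1.58)/2 = 1.76 → q = 25.4×4.17×1.76 = 186.4 ft³/s
Panel 3-4: Δb = 10.5 ft, d̄ = (3.93+2.96)/2 = 3.445, v̄ = (1.58+1.22)/2 = 1.4 → q = 10.5×3.445×1.4 = 50.64 ft³/s
Panel 4-5: Δb = 19.5 ft, d̄ = (2.96+0.00)/2 = 1.48, v̄ = (1.22+0.00)/2 = 0.61 → q = 19.5×1.48×0.61 = 17.60 ft³/s
Q = Σ q = 322.7 ft³/s

323 ft³/s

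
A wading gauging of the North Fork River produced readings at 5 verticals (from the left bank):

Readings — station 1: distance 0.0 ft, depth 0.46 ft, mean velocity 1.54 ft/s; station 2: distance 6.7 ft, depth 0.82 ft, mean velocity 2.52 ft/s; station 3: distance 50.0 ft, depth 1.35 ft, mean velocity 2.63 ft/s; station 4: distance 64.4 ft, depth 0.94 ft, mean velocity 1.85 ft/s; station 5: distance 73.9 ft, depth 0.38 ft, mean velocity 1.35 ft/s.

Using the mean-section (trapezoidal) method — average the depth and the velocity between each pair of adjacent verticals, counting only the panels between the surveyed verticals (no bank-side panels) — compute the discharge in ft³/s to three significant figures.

177 ft³/s

Panel 1-2: Δb = 6.7 ft, d̄ = (0.46+0.82)/2 = 0.64, v̄ = (1.54+2.52)/2 = 2.03 → q = 6.7×0.64×2.03 = 8.705 ft³/s
Panel 2-3: Δb = 43.3 ft, d̄ = (0.82+1.35)/2 = 1.085, v̄ = (2.52+2.63)/2 = 2.575 → q = 43.3×1.085×2.575 = 121.0 ft³/s
Panel 3-4: Δb = 14.4 ft, d̄ = (1.35+0.94)/2 = 1.145, v̄ = (2.63+1.85)/2 = 2.24 → q = 14.4×1.145×2.24 = 36.93 ft³/s
Panel 4-5: Δb = 9.5 ft, d̄ = (0.94+0.38)/2 = 0.66, v̄ = (1.85+1.35)/2 = 1.6 → q = 9.5×0.66×1.6 = 10.03 ft³/s
Q = Σ q = 176.6 ft³/s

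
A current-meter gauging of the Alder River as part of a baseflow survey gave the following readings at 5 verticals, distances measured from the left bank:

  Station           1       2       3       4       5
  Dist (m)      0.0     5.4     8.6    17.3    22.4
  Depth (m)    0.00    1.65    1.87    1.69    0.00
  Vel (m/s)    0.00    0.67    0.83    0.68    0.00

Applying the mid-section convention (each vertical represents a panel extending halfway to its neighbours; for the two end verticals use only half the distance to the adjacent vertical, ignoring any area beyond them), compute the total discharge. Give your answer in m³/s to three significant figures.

w_2 = (8.6 − 0.0)/2 = 4.3 m; q_2 = 0.67 × 1.65 × 4.3 = 4.754 m³/s
w_3 = (17.3 − 5.4)/2 = 5.95 m; q_3 = 0.83 × 1.87 × 5.95 = 9.235 m³/s
w_4 = (22.4 − 8.6)/2 = 6.9 m; q_4 = 0.68 × 1.69 × 6.9 = 7.929 m³/s
Stations 1, 5 contribute zero (depth or velocity is 0).
Q = Σ qᵢ = 21.92 m³/s

21.9 m³/s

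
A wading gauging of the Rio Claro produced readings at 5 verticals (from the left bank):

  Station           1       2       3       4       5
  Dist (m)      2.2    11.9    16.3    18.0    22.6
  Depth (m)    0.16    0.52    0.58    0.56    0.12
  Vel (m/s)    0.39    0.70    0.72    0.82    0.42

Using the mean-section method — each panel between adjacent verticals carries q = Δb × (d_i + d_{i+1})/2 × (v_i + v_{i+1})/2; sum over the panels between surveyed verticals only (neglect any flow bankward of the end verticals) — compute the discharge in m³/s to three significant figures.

5.23 m³/s

Panel 1-2: Δb = 9.7 m, d̄ = (0.16+0.52)/2 = 0.34, v̄ = (0.39+0.70)/2 = 0.545 → q = 9.7×0.34×0.545 = 1.797 m³/s
Panel 2-3: Δb = 4.4 m, d̄ = (0.52+0.58)/2 = 0.55, v̄ = (0.70+0.72)/2 = 0.71 → q = 4.4×0.55×0.71 = 1.718 m³/s
Panel 3-4: Δb = 1.7 m, d̄ = (0.58+0.56)/2 = 0.57, v̄ = (0.72+0.82)/2 = 0.77 → q = 1.7×0.57×0.77 = 0.7461 m³/s
Panel 4-5: Δb = 4.6 m, d̄ = (0.56+0.12)/2 = 0.34, v̄ = (0.82+0.42)/2 = 0.62 → q = 4.6×0.34×0.62 = 0.9697 m³/s
Q = Σ q = 5.231 m³/s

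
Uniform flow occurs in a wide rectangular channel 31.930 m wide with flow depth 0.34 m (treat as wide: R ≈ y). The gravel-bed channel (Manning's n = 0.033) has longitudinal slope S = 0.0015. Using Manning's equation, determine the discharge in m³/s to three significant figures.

6.21 m³/s

A = b·y = 31.930 × 0.34 = 10.86 m²
Wide channel: R ≈ y = 0.34 m
Q = (1/n)·A·R^(2/3)·S^(1/2) = (1/0.033) × 10.86 × 0.3400^(2/3) × 0.0015^(1/2) = 6.207 m³/s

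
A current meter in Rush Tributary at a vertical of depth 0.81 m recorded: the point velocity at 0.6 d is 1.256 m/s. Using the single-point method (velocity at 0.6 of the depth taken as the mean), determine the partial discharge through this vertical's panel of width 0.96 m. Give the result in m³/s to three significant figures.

v̄ = v₀.₆ = 1.256 m/s
q = v̄ × d × w = 1.256 × 0.81 × 0.96 = 0.9767 m³/s

0.977 m³/s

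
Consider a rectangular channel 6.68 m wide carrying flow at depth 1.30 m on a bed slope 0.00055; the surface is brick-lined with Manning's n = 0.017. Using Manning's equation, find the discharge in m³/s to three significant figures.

A = b·y = 6.68 × 1.30 = 8.684 m²
P = b + 2y = 6.68 + 2×1.30 = 9.280 m
R = A/P = 8.684/9.280 = 0.9358 m
Q = (1/n)·A·R^(2/3)·S^(1/2) = (1/0.017) × 8.684 × 0.9358^(2/3) × 0.00055^(1/2) = 11.46 m³/s

11.5 m³/s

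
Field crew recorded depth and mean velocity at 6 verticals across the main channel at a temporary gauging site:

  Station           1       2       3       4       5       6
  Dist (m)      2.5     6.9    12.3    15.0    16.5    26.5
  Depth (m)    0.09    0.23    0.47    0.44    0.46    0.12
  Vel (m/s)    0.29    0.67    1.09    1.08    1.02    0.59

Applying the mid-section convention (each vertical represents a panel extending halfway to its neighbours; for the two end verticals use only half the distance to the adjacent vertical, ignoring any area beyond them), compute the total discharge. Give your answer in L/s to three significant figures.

6940 L/s

w_1 = (6.9 − 2.5)/2 = 2.2 m; q_1 = 0.29 × 0.09 × 2.2 = 0.05742 m³/s
w_2 = (12.3 − 2.5)/2 = 4.9 m; q_2 = 0.67 × 0.23 × 4.9 = 0.7551 m³/s
w_3 = (15.0 − 6.9)/2 = 4.05 m; q_3 = 1.09 × 0.47 × 4.05 = 2.075 m³/s
w_4 = (16.5 − 12.3)/2 = 2.1 m; q_4 = 1.08 × 0.44 × 2.1 = 0.9979 m³/s
w_5 = (26.5 − 15.0)/2 = 5.75 m; q_5 = 1.02 × 0.46 × 5.75 = 2.698 m³/s
w_6 = (26.5 − 16.5)/2 = 5 m; q_6 = 0.59 × 0.12 × 5 = 0.3540 m³/s
Q = Σ qᵢ = 6.937 m³/s
= 6.937 × 1000 = 6937 L/s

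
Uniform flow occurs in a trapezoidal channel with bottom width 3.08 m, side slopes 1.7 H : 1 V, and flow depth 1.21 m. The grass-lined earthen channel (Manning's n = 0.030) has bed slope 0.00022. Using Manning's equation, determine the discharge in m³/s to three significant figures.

2.63 m³/s

A = (b + z·y)·y = (3.08 + 1.7×1.21)×1.21 = 6.216 m²
P = b + 2y√(1+z²) = 3.08 + 2×1.21×√(1+1.7²) = 7.853 m
R = A/P = 6.216/7.853 = 0.7915 m
Q = (1/n)·A·R^(2/3)·S^(1/2) = (1/0.030) × 6.216 × 0.7915^(2/3) × 0.00022^(1/2) = 2.630 m³/s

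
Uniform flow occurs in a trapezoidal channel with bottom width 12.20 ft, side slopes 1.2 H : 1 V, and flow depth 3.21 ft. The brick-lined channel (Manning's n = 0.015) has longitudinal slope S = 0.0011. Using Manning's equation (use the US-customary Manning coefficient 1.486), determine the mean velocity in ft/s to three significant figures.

A = (b + z·y)·y = (12.20 + 1.2×3.21)×3.21 = 51.53 ft²
P = b + 2y√(1+z²) = 12.20 + 2×3.21×√(1+1.2²) = 22.23 ft
R = A/P = 51.53/22.23 = 2.318 ft
Q = (1.486/n)·A·R^(2/3)·S^(1/2) = (1.486/0.015) × 51.53 × 2.318^(2/3) × 0.0011^(1/2) = 296.5 ft³/s
V = Q/A = 296.5/51.53 = 5.755 ft/s

5.75 ft/s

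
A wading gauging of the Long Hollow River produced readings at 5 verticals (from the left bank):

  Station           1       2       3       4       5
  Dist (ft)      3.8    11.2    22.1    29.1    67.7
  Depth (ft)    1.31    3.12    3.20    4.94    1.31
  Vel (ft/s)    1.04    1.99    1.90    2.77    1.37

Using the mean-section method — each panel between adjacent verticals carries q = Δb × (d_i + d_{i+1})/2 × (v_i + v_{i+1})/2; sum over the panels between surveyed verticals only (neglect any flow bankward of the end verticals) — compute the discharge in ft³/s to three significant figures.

408 ft³/s

Panel 1-2: Δb = 7.4 ft, d̄ = (1.31+3.12)/2 = 2.215, v̄ = (1.04+1.99)/2 = 1.515 → q = 7.4×2.215×1.515 = 24.83 ft³/s
Panel 2-3: Δb = 10.9 ft, d̄ = (3.12+3.20)/2 = 3.16, v̄ = (1.99+1.90)/2 = 1.945 → q = 10.9×3.16×1.945 = 66.99 ft³/s
Panel 3-4: Δb = 7 ft, d̄ = (3.20+4.94)/2 = 4.07, v̄ = (1.90+2.77)/2 = 2.335 → q = 7×4.07×2.335 = 66.52 ft³/s
Panel 4-5: Δb = 38.6 ft, d̄ = (4.94+1.31)/2 = 3.125, v̄ = (2.77+1.37)/2 = 2.07 → q = 38.6×3.125×2.07 = 249.7 ft³/s
Q = Σ q = 408.0 ft³/s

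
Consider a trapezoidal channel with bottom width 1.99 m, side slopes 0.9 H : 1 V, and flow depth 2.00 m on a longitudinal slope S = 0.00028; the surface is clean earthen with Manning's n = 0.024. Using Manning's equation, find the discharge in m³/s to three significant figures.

5.38 m³/s

A = (b + z·y)·y = (1.99 + 0.9×2.00)×2.00 = 7.580 m²
P = b + 2y√(1+z²) = 1.99 + 2×2.00×√(1+0.9²) = 7.371 m
R = A/P = 7.580/7.371 = 1.028 m
Q = (1/n)·A·R^(2/3)·S^(1/2) = (1/0.024) × 7.580 × 1.028^(2/3) × 0.00028^(1/2) = 5.384 m³/s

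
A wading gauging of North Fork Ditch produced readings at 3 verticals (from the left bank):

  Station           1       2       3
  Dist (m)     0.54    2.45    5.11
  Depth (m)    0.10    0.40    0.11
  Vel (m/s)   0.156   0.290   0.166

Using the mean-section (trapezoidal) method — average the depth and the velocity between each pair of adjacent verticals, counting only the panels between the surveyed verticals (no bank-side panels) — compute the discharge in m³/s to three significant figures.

0.261 m³/s

Panel 1-2: Δb = 1.91 m, d̄ = (0.10+0.40)/2 = 0.25, v̄ = (0.156+0.290)/2 = 0.223 → q = 1.91×0.25×0.223 = 0.1065 m³/s
Panel 2-3: Δb = 2.66 m, d̄ = (0.40+0.11)/2 = 0.255, v̄ = (0.290+0.166)/2 = 0.228 → q = 2.66×0.255×0.228 = 0.1547 m³/s
Q = Σ q = 0.2611 m³/s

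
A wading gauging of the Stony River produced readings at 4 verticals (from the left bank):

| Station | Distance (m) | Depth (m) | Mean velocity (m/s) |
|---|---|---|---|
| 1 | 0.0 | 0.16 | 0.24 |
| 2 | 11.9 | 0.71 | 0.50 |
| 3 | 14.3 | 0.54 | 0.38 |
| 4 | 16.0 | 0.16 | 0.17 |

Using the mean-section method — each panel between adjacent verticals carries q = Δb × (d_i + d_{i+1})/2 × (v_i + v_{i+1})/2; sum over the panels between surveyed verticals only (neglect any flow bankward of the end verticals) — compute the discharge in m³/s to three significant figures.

Panel 1-2: Δb = 11.9 m, d̄ = (0.16+0.71)/2 = 0.435, v̄ = (0.24+0.50)/2 = 0.37 → q = 11.9×0.435×0.37 = 1.915 m³/s
Panel 2-3: Δb = 2.4 m, d̄ = (0.71+0.54)/2 = 0.625, v̄ = (0.50+0.38)/2 = 0.44 → q = 2.4×0.625×0.44 = 0.6600 m³/s
Panel 3-4: Δb = 1.7 m, d̄ = (0.54+0.16)/2 = 0.35, v̄ = (0.38+0.17)/2 = 0.275 → q = 1.7×0.35×0.275 = 0.1636 m³/s
Q = Σ q = 2.739 m³/s

2.74 m³/s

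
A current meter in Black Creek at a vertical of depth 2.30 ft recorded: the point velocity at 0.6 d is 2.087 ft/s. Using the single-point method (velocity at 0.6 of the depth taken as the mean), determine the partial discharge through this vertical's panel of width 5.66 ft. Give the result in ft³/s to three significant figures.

v̄ = v₀.₆ = 2.087 ft/s
q = v̄ × d × w = 2.087 × 2.30 × 5.66 = 27.17 ft³/s

27.2 ft³/s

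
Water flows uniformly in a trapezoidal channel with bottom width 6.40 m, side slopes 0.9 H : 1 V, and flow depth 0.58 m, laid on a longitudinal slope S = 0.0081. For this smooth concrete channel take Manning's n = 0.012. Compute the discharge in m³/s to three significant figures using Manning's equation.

A = (b + z·y)·y = (6.40 + 0.9×0.58)×0.58 = 4.015 m²
P = b + 2y√(1+z²) = 6.40 + 2×0.58×√(1+0.9²) = 7.961 m
R = A/P = 4.015/7.961 = 0.5043 m
Q = (1/n)·A·R^(2/3)·S^(1/2) = (1/0.012) × 4.015 × 0.5043^(2/3) × 0.0081^(1/2) = 19.08 m³/s

19.1 m³/s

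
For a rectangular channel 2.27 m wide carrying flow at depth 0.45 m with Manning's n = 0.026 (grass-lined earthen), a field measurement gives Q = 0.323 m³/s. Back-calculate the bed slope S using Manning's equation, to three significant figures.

0.000306

A = b·y = 2.27 × 0.45 = 1.022 m²
P = b + 2y = 2.27 + 2×0.45 = 3.170 m
R = A/P = 1.022/3.170 = 0.3222 m
S = (Q·n / (1·A·R^(2/3)))² = (0.323×0.026 / (1×1.022×0.4700))² = 0.0003059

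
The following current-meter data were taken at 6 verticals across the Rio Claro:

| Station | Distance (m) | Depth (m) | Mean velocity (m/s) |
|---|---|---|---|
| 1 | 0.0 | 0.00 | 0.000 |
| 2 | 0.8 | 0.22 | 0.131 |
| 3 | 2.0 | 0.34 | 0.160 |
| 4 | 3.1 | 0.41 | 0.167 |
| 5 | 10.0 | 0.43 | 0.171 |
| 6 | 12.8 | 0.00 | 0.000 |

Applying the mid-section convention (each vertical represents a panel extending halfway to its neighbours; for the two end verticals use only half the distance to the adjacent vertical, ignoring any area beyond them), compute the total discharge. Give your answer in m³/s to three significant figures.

w_2 = (2.0 − 0.0)/2 = 1 m; q_2 = 0.131 × 0.22 × 1 = 0.02882 m³/s
w_3 = (3.1 − 0.8)/2 = 1.15 m; q_3 = 0.160 × 0.34 × 1.15 = 0.06256 m³/s
w_4 = (10.0 − 2.0)/2 = 4 m; q_4 = 0.167 × 0.41 × 4 = 0.2739 m³/s
w_5 = (12.8 − 3.1)/2 = 4.85 m; q_5 = 0.171 × 0.43 × 4.85 = 0.3566 m³/s
Stations 1, 6 contribute zero (depth or velocity is 0).
Q = Σ qᵢ = 0.7219 m³/s

0.722 m³/s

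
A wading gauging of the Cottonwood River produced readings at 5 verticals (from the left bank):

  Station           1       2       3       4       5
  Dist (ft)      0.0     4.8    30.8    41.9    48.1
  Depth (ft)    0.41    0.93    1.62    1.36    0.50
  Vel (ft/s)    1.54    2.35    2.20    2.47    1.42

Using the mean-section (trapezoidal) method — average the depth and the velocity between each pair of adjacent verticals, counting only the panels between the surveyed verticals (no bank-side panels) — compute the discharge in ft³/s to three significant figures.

Panel 1-2: Δb = 4.8 ft, d̄ = (0.41+0.93)/2 = 0.67, v̄ = (1.54+2.35)/2 = 1.945 → q = 4.8×0.67×1.945 = 6.255 ft³/s
Panel 2-3: Δb = 26 ft, d̄ = (0.93+1.62)/2 = 1.275, v̄ = (2.35+2.20)/2 = 2.275 → q = 26×1.275×2.275 = 75.42 ft³/s
Panel 3-4: Δb = 11.1 ft, d̄ = (1.62+1.36)/2 = 1.49, v̄ = (2.20+2.47)/2 = 2.335 → q = 11.1×1.49×2.335 = 38.62 ft³/s
Panel 4-5: Δb = 6.2 ft, d̄ = (1.36+0.50)/2 = 0.93, v̄ = (2.47+1.42)/2 = 1.945 → q = 6.2×0.93×1.945 = 11.21 ft³/s
Q = Σ q = 131.5 ft³/s

132 ft³/s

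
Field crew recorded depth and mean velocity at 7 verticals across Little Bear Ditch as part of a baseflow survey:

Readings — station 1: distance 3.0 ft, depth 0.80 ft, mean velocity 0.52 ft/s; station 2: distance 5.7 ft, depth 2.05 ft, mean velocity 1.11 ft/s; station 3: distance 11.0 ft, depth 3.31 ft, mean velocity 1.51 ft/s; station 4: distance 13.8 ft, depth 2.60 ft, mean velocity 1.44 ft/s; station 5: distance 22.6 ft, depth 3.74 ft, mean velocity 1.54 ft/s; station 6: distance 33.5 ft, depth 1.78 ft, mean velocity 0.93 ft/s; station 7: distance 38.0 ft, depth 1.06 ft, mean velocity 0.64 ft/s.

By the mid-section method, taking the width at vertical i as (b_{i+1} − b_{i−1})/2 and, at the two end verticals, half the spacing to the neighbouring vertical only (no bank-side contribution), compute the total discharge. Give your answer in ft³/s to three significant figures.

123 ft³/s

w_1 = (5.7 − 3.0)/2 = 1.35 ft; q_1 = 0.52 × 0.80 × 1.35 = 0.5616 ft³/s
w_2 = (11.0 − 3.0)/2 = 4 ft; q_2 = 1.11 × 2.05 × 4 = 9.102 ft³/s
w_3 = (13.8 − 5.7)/2 = 4.05 ft; q_3 = 1.51 × 3.31 × 4.05 = 20.24 ft³/s
w_4 = (22.6 − 11.0)/2 = 5.8 ft; q_4 = 1.44 × 2.60 × 5.8 = 21.72 ft³/s
w_5 = (33.5 − 13.8)/2 = 9.85 ft; q_5 = 1.54 × 3.74 × 9.85 = 56.73 ft³/s
w_6 = (38.0 − 22.6)/2 = 7.7 ft; q_6 = 0.93 × 1.78 × 7.7 = 12.75 ft³/s
w_7 = (38.0 − 33.5)/2 = 2.25 ft; q_7 = 0.64 × 1.06 × 2.25 = 1.526 ft³/s
Q = Σ qᵢ = 122.6 ft³/s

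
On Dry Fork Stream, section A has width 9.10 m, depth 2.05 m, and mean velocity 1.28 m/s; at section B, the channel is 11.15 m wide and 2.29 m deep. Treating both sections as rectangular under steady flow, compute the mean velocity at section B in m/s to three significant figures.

Q = A₁V₁ = (9.10×2.05) × 1.28 = 23.88 m³/s
A₂ = 11.15 × 2.29 = 25.53 m²
V₂ = Q/A₂ = 23.88/25.53 = 0.9352 m/s

0.935 m/s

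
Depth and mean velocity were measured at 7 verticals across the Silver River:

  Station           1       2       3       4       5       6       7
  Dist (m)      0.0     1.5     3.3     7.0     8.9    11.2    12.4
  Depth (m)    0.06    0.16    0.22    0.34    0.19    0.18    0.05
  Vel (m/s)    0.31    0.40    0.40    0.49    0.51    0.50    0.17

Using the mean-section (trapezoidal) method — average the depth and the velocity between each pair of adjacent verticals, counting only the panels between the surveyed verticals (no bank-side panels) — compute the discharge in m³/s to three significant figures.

Panel 1-2: Δb = 1.5 m, d̄ = (0.06+0.16)/2 = 0.11, v̄ = (0.31+0.40)/2 = 0.355 → q = 1.5×0.11×0.355 = 0.05858 m³/s
Panel 2-3: Δb = 1.8 m, d̄ = (0.16+0.22)/2 = 0.19, v̄ = (0.40+0.40)/2 = 0.4 → q = 1.8×0.19×0.4 = 0.1368 m³/s
Panel 3-4: Δb = 3.7 m, d̄ = (0.22+0.34)/2 = 0.28, v̄ = (0.40+0.49)/2 = 0.445 → q = 3.7×0.28×0.445 = 0.4610 m³/s
Panel 4-5: Δb = 1.9 m, d̄ = (0.34+0.19)/2 = 0.265, v̄ = (0.49+0.51)/2 = 0.5 → q = 1.9×0.265×0.5 = 0.2518 m³/s
Panel 5-6: Δb = 2.3 m, d̄ = (0.19+0.18)/2 = 0.185, v̄ = (0.51+0.50)/2 = 0.505 → q = 2.3×0.185×0.505 = 0.2149 m³/s
Panel 6-7: Δb = 1.2 m, d̄ = (0.18+0.05)/2 = 0.115, v̄ = (0.50+0.17)/2 = 0.335 → q = 1.2×0.115×0.335 = 0.04623 m³/s
Q = Σ q = 1.169 m³/s

1.17 m³/s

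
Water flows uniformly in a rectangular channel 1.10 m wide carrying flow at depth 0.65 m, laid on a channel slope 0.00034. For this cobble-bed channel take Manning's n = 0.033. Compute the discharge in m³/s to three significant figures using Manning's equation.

0.178 m³/s

A = b·y = 1.10 × 0.65 = 0.7150 m²
P = b + 2y = 1.10 + 2×0.65 = 2.400 m
R = A/P = 0.7150/2.400 = 0.2979 m
Q = (1/n)·A·R^(2/3)·S^(1/2) = (1/0.033) × 0.7150 × 0.2979^(2/3) × 0.00034^(1/2) = 0.1782 m³/s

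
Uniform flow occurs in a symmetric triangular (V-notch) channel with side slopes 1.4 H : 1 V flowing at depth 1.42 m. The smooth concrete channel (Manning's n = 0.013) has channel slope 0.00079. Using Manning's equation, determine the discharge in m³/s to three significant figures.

4.23 m³/s

A = z·y² = 1.4×1.42² = 2.823 m²
P = 2y√(1+z²) = 2×1.42×√(1+1.4²) = 4.886 m
R = A/P = 2.823/4.886 = 0.5778 m
Q = (1/n)·A·R^(2/3)·S^(1/2) = (1/0.013) × 2.823 × 0.5778^(2/3) × 0.00079^(1/2) = 4.234 m³/s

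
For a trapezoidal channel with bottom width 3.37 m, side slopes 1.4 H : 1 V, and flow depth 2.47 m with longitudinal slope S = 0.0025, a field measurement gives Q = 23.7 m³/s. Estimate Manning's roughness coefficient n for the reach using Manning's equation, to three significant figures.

0.0450

A = (b + z·y)·y = (3.37 + 1.4×2.47)×2.47 = 16.87 m²
P = b + 2y√(1+z²) = 3.37 + 2×2.47×√(1+1.4²) = 11.87 m
R = A/P = 16.87/11.87 = 1.421 m
n = (1/Q)·A·R^(2/3)·S^(1/2) = (1/23.7) × 16.87 × 1.264 × 0.05000 = 0.04497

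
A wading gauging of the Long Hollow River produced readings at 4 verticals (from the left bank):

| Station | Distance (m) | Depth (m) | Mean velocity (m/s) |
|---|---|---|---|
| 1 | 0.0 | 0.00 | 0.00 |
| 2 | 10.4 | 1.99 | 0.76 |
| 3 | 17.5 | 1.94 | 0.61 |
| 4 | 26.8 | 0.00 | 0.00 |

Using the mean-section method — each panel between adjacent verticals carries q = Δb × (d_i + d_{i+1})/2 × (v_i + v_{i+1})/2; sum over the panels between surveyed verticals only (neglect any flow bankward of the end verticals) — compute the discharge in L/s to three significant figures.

Panel 1-2: Δb = 10.4 m, d̄ = (0.00+1.99)/2 = 0.995, v̄ = (0.00+0.76)/2 = 0.38 → q = 10.4×0.995×0.38 = 3.932 m³/s
Panel 2-3: Δb = 7.1 m, d̄ = (1.99+1.94)/2 = 1.965, v̄ = (0.76+0.61)/2 = 0.685 → q = 7.1×1.965×0.685 = 9.557 m³/s
Panel 3-4: Δb = 9.3 m, d̄ = (1.94+0.00)/2 = 0.97, v̄ = (0.61+0.00)/2 = 0.305 → q = 9.3×0.97×0.305 = 2.751 m³/s
Q = Σ q = 16.24 m³/s
= 16.24 × 1000 = 16240 L/s

16200 L/s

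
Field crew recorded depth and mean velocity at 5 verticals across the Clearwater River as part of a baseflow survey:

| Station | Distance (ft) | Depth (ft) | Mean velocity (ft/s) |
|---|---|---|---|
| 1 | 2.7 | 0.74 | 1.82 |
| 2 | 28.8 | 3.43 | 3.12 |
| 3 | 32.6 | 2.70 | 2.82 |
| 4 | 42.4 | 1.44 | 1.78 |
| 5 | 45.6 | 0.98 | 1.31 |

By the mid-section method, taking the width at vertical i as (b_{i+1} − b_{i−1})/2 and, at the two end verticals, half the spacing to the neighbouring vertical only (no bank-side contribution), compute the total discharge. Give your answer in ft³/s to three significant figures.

248 ft³/s

w_1 = (28.8 − 2.7)/2 = 13.05 ft; q_1 = 1.82 × 0.74 × 13.05 = 17.58 ft³/s
w_2 = (32.6 − 2.7)/2 = 14.95 ft; q_2 = 3.12 × 3.43 × 14.95 = 160.0 ft³/s
w_3 = (42.4 − 28.8)/2 = 6.8 ft; q_3 = 2.82 × 2.70 × 6.8 = 51.78 ft³/s
w_4 = (45.6 − 32.6)/2 = 6.5 ft; q_4 = 1.78 × 1.44 × 6.5 = 16.66 ft³/s
w_5 = (45.6 − 42.4)/2 = 1.6 ft; q_5 = 1.31 × 0.98 × 1.6 = 2.054 ft³/s
Q = Σ qᵢ = 248.1 ft³/s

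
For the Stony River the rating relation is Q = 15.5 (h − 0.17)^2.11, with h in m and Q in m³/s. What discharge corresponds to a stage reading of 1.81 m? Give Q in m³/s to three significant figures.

Q = 15.5 × (1.81 − 0.17)^2.11 = 15.5 × 1.64^2.11 = 44.02 m³/s

44.0 m³/s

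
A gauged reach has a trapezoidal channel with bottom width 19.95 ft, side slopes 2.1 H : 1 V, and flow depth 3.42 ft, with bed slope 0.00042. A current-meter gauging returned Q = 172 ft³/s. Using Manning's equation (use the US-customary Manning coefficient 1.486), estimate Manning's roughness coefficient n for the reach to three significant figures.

A = (b + z·y)·y = (19.95 + 2.1×3.42)×3.42 = 92.79 ft²
P = b + 2y√(1+z²) = 19.95 + 2×3.42×√(1+2.1²) = 35.86 ft
R = A/P = 92.79/35.86 = 2.588 ft
n = (1.486/Q)·A·R^(2/3)·S^(1/2) = (1.486/172) × 92.79 × 1.885 × 0.02049 = 0.03097

0.0310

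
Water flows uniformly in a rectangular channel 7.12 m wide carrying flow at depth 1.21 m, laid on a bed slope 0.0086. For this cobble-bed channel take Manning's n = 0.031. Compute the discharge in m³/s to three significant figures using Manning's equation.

A = b·y = 7.12 × 1.21 = 8.615 m²
P = b + 2y = 7.12 + 2×1.21 = 9.540 m
R = A/P = 8.615/9.540 = 0.9031 m
Q = (1/n)·A·R^(2/3)·S^(1/2) = (1/0.031) × 8.615 × 0.9031^(2/3) × 0.0086^(1/2) = 24.08 m³/s

24.1 m³/s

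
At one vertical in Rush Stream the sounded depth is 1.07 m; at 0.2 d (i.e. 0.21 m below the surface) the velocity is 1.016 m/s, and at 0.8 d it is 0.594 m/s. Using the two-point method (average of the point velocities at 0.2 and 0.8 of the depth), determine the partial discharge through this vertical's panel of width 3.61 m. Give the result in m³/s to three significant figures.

v̄ = (1.016 + 0.594) / 2 = 0.8050 m/s
q = v̄ × d × w = 0.8050 × 1.07 × 3.61 = 3.109 m³/s

3.11 m³/s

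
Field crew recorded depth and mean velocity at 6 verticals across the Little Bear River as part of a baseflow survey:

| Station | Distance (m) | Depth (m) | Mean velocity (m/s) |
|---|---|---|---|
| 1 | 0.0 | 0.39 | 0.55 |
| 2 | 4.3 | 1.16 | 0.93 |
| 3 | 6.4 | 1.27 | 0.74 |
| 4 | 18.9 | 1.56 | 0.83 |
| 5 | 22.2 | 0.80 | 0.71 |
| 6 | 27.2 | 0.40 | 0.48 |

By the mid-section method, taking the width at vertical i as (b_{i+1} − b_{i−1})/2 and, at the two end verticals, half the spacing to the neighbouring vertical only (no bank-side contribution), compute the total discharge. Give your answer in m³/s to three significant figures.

23.8 m³/s

w_1 = (4.3 − 0.0)/2 = 2.15 m; q_1 = 0.55 × 0.39 × 2.15 = 0.4612 m³/s
w_2 = (6.4 − 0.0)/2 = 3.2 m; q_2 = 0.93 × 1.16 × 3.2 = 3.452 m³/s
w_3 = (18.9 − 4.3)/2 = 7.3 m; q_3 = 0.74 × 1.27 × 7.3 = 6.861 m³/s
w_4 = (22.2 − 6.4)/2 = 7.9 m; q_4 = 0.83 × 1.56 × 7.9 = 10.23 m³/s
w_5 = (27.2 − 18.9)/2 = 4.15 m; q_5 = 0.71 × 0.80 × 4.15 = 2.357 m³/s
w_6 = (27.2 − 22.2)/2 = 2.5 m; q_6 = 0.48 × 0.40 × 2.5 = 0.4800 m³/s
Q = Σ qᵢ = 23.84 m³/s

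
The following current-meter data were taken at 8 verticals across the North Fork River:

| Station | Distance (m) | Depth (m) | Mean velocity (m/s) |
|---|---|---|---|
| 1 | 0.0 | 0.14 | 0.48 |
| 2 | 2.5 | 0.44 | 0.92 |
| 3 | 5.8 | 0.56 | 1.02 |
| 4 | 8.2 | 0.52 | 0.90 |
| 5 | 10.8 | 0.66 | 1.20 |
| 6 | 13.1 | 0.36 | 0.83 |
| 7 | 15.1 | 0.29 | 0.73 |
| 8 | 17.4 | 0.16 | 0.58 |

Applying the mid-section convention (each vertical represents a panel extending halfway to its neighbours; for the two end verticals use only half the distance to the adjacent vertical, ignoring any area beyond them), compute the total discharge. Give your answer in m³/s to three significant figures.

w_1 = (2.5 − 0.0)/2 = 1.25 m; q_1 = 0.48 × 0.14 × 1.25 = 0.08400 m³/s
w_2 = (5.8 − 0.0)/2 = 2.9 m; q_2 = 0.92 × 0.44 × 2.9 = 1.174 m³/s
w_3 = (8.2 − 2.5)/2 = 2.85 m; q_3 = 1.02 × 0.56 × 2.85 = 1.628 m³/s
w_4 = (10.8 − 5.8)/2 = 2.5 m; q_4 = 0.90 × 0.52 × 2.5 = 1.170 m³/s
w_5 = (13.1 − 8.2)/2 = 2.45 m; q_5 = 1.20 × 0.66 × 2.45 = 1.940 m³/s
w_6 = (15.1 − 10.8)/2 = 2.15 m; q_6 = 0.83 × 0.36 × 2.15 = 0.6424 m³/s
w_7 = (17.4 − 13.1)/2 = 2.15 m; q_7 = 0.73 × 0.29 × 2.15 = 0.4552 m³/s
w_8 = (17.4 − 15.1)/2 = 1.15 m; q_8 = 0.58 × 0.16 × 1.15 = 0.1067 m³/s
Q = Σ qᵢ = 7.201 m³/s

7.20 m³/s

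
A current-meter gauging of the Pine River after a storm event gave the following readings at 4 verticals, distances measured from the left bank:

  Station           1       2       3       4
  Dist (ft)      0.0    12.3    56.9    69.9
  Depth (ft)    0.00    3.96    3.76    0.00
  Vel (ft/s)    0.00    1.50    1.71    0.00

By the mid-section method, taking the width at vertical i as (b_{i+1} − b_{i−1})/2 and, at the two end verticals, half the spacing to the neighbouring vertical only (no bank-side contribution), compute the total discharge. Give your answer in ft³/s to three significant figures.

354 ft³/s

w_2 = (56.9 − 0.0)/2 = 28.45 ft; q_2 = 1.50 × 3.96 × 28.45 = 169.0 ft³/s
w_3 = (69.9 − 12.3)/2 = 28.8 ft; q_3 = 1.71 × 3.76 × 28.8 = 185.2 ft³/s
Stations 1, 4 contribute zero (depth or velocity is 0).
Q = Σ qᵢ = 354.2 ft³/s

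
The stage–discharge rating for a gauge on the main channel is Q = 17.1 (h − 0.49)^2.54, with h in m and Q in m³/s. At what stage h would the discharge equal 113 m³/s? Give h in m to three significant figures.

2.59 m

h − h₀ = (Q/C)^(1/b) = (113/17.1)^(1/2.54) = 2.103 m
h = 0.49 + 2.103 = 2.593 m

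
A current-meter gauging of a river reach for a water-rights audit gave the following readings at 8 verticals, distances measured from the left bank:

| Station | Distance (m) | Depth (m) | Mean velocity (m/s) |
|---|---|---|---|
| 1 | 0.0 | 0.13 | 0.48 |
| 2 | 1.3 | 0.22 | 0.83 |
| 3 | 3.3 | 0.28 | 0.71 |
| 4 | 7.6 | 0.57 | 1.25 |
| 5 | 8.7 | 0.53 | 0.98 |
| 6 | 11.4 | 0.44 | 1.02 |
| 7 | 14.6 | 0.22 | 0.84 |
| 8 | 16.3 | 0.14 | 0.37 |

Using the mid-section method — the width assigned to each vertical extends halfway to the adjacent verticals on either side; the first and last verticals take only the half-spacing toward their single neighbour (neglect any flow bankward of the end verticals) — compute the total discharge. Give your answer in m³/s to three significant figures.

5.70 m³/s

w_1 = (1.3 − 0.0)/2 = 0.65 m; q_1 = 0.48 × 0.13 × 0.65 = 0.04056 m³/s
w_2 = (3.3 − 0.0)/2 = 1.65 m; q_2 = 0.83 × 0.22 × 1.65 = 0.3013 m³/s
w_3 = (7.6 − 1.3)/2 = 3.15 m; q_3 = 0.71 × 0.28 × 3.15 = 0.6262 m³/s
w_4 = (8.7 − 3.3)/2 = 2.7 m; q_4 = 1.25 × 0.57 × 2.7 = 1.924 m³/s
w_5 = (11.4 − 7.6)/2 = 1.9 m; q_5 = 0.98 × 0.53 × 1.9 = 0.9869 m³/s
w_6 = (14.6 − 8.7)/2 = 2.95 m; q_6 = 1.02 × 0.44 × 2.95 = 1.324 m³/s
w_7 = (16.3 − 11.4)/2 = 2.45 m; q_7 = 0.84 × 0.22 × 2.45 = 0.4528 m³/s
w_8 = (16.3 − 14.6)/2 = 0.85 m; q_8 = 0.37 × 0.14 × 0.85 = 0.04403 m³/s
Q = Σ qᵢ = 5.699 m³/s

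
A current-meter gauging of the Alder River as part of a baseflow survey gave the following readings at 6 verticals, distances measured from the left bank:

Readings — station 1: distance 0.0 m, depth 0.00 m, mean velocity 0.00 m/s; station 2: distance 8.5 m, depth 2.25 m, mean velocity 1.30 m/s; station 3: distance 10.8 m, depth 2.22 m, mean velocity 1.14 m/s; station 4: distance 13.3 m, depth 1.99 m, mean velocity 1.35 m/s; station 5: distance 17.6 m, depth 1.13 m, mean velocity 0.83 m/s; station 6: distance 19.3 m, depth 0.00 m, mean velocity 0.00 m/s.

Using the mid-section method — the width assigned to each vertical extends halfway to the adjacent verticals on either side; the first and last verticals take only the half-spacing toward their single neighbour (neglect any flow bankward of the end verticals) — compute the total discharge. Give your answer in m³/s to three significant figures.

w_2 = (10.8 − 0.0)/2 = 5.4 m; q_2 = 1.30 × 2.25 × 5.4 = 15.80 m³/s
w_3 = (13.3 − 8.5)/2 = 2.4 m; q_3 = 1.14 × 2.22 × 2.4 = 6.074 m³/s
w_4 = (17.6 − 10.8)/2 = 3.4 m; q_4 = 1.35 × 1.99 × 3.4 = 9.134 m³/s
w_5 = (19.3 − 13.3)/2 = 3 m; q_5 = 0.83 × 1.13 × 3 = 2.814 m³/s
Stations 1, 6 contribute zero (depth or velocity is 0).
Q = Σ qᵢ = 33.82 m³/s

33.8 m³/s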